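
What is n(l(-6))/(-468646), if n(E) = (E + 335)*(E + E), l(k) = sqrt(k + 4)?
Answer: 2/234323 - 335*I*sqrt(2)/234323 ≈ 8.5352e-6 - 0.0020218*I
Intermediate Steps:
l(k) = sqrt(4 + k)
n(E) = 2*E*(335 + E) (n(E) = (335 + E)*(2*E) = 2*E*(335 + E))
n(l(-6))/(-468646) = (2*sqrt(4 - 6)*(335 + sqrt(4 - 6)))/(-468646) = (2*sqrt(-2)*(335 + sqrt(-2)))*(-1/468646) = (2*(I*sqrt(2))*(335 + I*sqrt(2)))*(-1/468646) = (2*I*sqrt(2)*(335 + I*sqrt(2)))*(-1/468646) = -I*sqrt(2)*(335 + I*sqrt(2))/234323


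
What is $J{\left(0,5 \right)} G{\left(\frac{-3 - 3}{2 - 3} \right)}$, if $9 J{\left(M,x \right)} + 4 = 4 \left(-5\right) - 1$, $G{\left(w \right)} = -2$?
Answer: $\frac{50}{9} \approx 5.5556$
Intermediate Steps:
$J{\left(M,x \right)} = - \frac{25}{9}$ ($J{\left(M,x \right)} = - \frac{4}{9} + \frac{4 \left(-5\right) - 1}{9} = - \frac{4}{9} + \frac{-20 - 1}{9} = - \frac{4}{9} + \frac{1}{9} \left(-21\right) = - \frac{4}{9} - \frac{7}{3} = - \frac{25}{9}$)
$J{\left(0,5 \right)} G{\left(\frac{-3 - 3}{2 - 3} \right)} = \left(- \frac{25}{9}\right) \left(-2\right) = \frac{50}{9}$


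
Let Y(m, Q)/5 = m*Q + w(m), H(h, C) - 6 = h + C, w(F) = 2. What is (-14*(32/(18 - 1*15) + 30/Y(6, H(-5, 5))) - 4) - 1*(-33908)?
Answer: 1923890/57 ≈ 33752.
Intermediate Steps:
H(h, C) = 6 + C + h (H(h, C) = 6 + (h + C) = 6 + (C + h) = 6 + C + h)
Y(m, Q) = 10 + 5*Q*m (Y(m, Q) = 5*(m*Q + 2) = 5*(Q*m + 2) = 5*(2 + Q*m) = 10 + 5*Q*m)
(-14*(32/(18 - 1*15) + 30/Y(6, H(-5, 5))) - 4) - 1*(-33908) = (-14*(32/(18 - 1*15) + 30/(10 + 5*(6 + 5 - 5)*6)) - 4) - 1*(-33908) = (-14*(32/(18 - 15) + 30/(10 + 5*6*6)) - 4) + 33908 = (-14*(32/3 + 30/(10 + 180)) - 4) + 33908 = (-14*(32*(1/3) + 30/190) - 4) + 33908 = (-14*(32/3 + 30*(1/190)) - 4) + 33908 = (-14*(32/3 + 3/19) - 4) + 33908 = (-14*617/57 - 4) + 33908 = (-8638/57 - 4) + 33908 = -8866/57 + 33908 = 1923890/57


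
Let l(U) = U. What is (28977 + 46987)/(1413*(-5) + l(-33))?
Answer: -5426/507 ≈ -10.702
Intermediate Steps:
(28977 + 46987)/(1413*(-5) + l(-33)) = (28977 + 46987)/(1413*(-5) - 33) = 75964/(-7065 - 33) = 75964/(-7098) = 75964*(-1/7098) = -5426/507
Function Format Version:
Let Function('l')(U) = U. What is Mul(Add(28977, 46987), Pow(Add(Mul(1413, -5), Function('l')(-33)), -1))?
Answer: Rational(-5426, 507) ≈ -10.702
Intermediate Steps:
Mul(Add(28977, 46987), Pow(Add(Mul(1413, -5), Function('l')(-33)), -1)) = Mul(Add(28977, 46987), Pow(Add(Mul(1413, -5), -33), -1)) = Mul(75964, Pow(Add(-7065, -33), -1)) = Mul(75964, Pow(-7098, -1)) = Mul(75964, Rational(-1, 7098)) = Rational(-5426, 507)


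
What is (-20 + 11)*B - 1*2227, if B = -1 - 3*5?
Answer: -2083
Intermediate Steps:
B = -16 (B = -1 - 15 = -16)
(-20 + 11)*B - 1*2227 = (-20 + 11)*(-16) - 1*2227 = -9*(-16) - 2227 = 144 - 2227 = -2083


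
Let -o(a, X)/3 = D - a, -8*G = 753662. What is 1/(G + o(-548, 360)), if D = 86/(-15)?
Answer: -20/1916691 ≈ -1.0435e-5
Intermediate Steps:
G = -376831/4 (G = -⅛*753662 = -376831/4 ≈ -94208.)
D = -86/15 (D = 86*(-1/15) = -86/15 ≈ -5.7333)
o(a, X) = 86/5 + 3*a (o(a, X) = -3*(-86/15 - a) = 86/5 + 3*a)
1/(G + o(-548, 360)) = 1/(-376831/4 + (86/5 + 3*(-548))) = 1/(-376831/4 + (86/5 - 1644)) = 1/(-376831/4 - 8134/5) = 1/(-1916691/20) = -20/1916691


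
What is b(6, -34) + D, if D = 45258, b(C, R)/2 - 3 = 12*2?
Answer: 45312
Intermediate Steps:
b(C, R) = 54 (b(C, R) = 6 + 2*(12*2) = 6 + 2*24 = 6 + 48 = 54)
b(6, -34) + D = 54 + 45258 = 45312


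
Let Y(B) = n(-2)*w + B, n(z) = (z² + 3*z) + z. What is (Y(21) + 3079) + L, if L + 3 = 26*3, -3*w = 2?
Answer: 9533/3 ≈ 3177.7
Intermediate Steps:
n(z) = z² + 4*z
w = -⅔ (w = -⅓*2 = -⅔ ≈ -0.66667)
L = 75 (L = -3 + 26*3 = -3 + 78 = 75)
Y(B) = 8/3 + B (Y(B) = -2*(4 - 2)*(-⅔) + B = -2*2*(-⅔) + B = -4*(-⅔) + B = 8/3 + B)
(Y(21) + 3079) + L = ((8/3 + 21) + 3079) + 75 = (71/3 + 3079) + 75 = 9308/3 + 75 = 9533/3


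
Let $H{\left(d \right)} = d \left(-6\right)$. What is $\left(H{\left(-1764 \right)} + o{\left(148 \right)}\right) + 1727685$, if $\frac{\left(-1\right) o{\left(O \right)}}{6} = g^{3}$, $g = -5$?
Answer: $1739019$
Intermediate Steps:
$o{\left(O \right)} = 750$ ($o{\left(O \right)} = - 6 \left(-5\right)^{3} = \left(-6\right) \left(-125\right) = 750$)
$H{\left(d \right)} = - 6 d$
$\left(H{\left(-1764 \right)} + o{\left(148 \right)}\right) + 1727685 = \left(\left(-6\right) \left(-1764\right) + 750\right) + 1727685 = \left(10584 + 750\right) + 1727685 = 11334 + 1727685 = 1739019$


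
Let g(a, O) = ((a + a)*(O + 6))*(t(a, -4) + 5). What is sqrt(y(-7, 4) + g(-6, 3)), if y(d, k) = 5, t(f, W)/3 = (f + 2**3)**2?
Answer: I*sqrt(1831) ≈ 42.79*I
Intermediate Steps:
t(f, W) = 3*(8 + f)**2 (t(f, W) = 3*(f + 2**3)**2 = 3*(f + 8)**2 = 3*(8 + f)**2)
g(a, O) = 2*a*(5 + 3*(8 + a)**2)*(6 + O) (g(a, O) = ((a + a)*(O + 6))*(3*(8 + a)**2 + 5) = ((2*a)*(6 + O))*(5 + 3*(8 + a)**2) = (2*a*(6 + O))*(5 + 3*(8 + a)**2) = 2*a*(5 + 3*(8 + a)**2)*(6 + O))
sqrt(y(-7, 4) + g(-6, 3)) = sqrt(5 + 2*(-6)*(30 + 5*3 + 18*(8 - 6)**2 + 3*3*(8 - 6)**2)) = sqrt(5 + 2*(-6)*(30 + 15 + 18*2**2 + 3*3*2**2)) = sqrt(5 + 2*(-6)*(30 + 15 + 18*4 + 3*3*4)) = sqrt(5 + 2*(-6)*(30 + 15 + 72 + 36)) = sqrt(5 + 2*(-6)*153) = sqrt(5 - 1836) = sqrt(-1831) = I*sqrt(1831)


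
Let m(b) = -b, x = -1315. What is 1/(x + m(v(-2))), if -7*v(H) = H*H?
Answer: -7/9201 ≈ -0.00076079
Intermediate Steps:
v(H) = -H²/7 (v(H) = -H*H/7 = -H²/7)
1/(x + m(v(-2))) = 1/(-1315 - (-1)*(-2)²/7) = 1/(-1315 - (-1)*4/7) = 1/(-1315 - 1*(-4/7)) = 1/(-1315 + 4/7) = 1/(-9201/7) = -7/9201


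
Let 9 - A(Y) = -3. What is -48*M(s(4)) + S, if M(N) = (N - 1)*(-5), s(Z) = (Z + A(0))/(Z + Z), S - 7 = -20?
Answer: 227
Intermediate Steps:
S = -13 (S = 7 - 20 = -13)
A(Y) = 12 (A(Y) = 9 - 1*(-3) = 9 + 3 = 12)
s(Z) = (12 + Z)/(2*Z) (s(Z) = (Z + 12)/(Z + Z) = (12 + Z)/((2*Z)) = (12 + Z)*(1/(2*Z)) = (12 + Z)/(2*Z))
M(N) = 5 - 5*N (M(N) = (-1 + N)*(-5) = 5 - 5*N)
-48*M(s(4)) + S = -48*(5 - 5*(12 + 4)/(2*4)) - 13 = -48*(5 - 5*16/(2*4)) - 13 = -48*(5 - 5*2) - 13 = -48*(5 - 10) - 13 = -48*(-5) - 13 = 240 - 13 = 227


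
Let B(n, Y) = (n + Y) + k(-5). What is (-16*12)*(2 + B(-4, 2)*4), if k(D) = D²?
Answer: -18048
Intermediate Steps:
B(n, Y) = 25 + Y + n (B(n, Y) = (n + Y) + (-5)² = (Y + n) + 25 = 25 + Y + n)
(-16*12)*(2 + B(-4, 2)*4) = (-16*12)*(2 + (25 + 2 - 4)*4) = -192*(2 + 23*4) = -192*(2 + 92) = -192*94 = -18048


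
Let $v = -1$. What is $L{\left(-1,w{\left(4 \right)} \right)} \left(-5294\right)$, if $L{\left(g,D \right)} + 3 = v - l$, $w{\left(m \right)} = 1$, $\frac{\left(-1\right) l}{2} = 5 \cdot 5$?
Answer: $-243524$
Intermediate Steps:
$l = -50$ ($l = - 2 \cdot 5 \cdot 5 = \left(-2\right) 25 = -50$)
$L{\left(g,D \right)} = 46$ ($L{\left(g,D \right)} = -3 - -49 = -3 + \left(-1 + 50\right) = -3 + 49 = 46$)
$L{\left(-1,w{\left(4 \right)} \right)} \left(-5294\right) = 46 \left(-5294\right) = -243524$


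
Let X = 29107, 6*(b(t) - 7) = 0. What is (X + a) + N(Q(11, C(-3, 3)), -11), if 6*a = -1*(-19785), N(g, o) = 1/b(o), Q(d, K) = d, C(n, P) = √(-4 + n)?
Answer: 453665/14 ≈ 32405.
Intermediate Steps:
b(t) = 7 (b(t) = 7 + (⅙)*0 = 7 + 0 = 7)
N(g, o) = ⅐ (N(g, o) = 1/7 = ⅐)
a = 6595/2 (a = (-1*(-19785))/6 = (⅙)*19785 = 6595/2 ≈ 3297.5)
(X + a) + N(Q(11, C(-3, 3)), -11) = (29107 + 6595/2) + ⅐ = 64809/2 + ⅐ = 453665/14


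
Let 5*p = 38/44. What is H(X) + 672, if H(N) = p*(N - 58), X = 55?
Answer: 73863/110 ≈ 671.48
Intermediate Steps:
p = 19/110 (p = (38/44)/5 = (38*(1/44))/5 = (1/5)*(19/22) = 19/110 ≈ 0.17273)
H(N) = -551/55 + 19*N/110 (H(N) = 19*(N - 58)/110 = 19*(-58 + N)/110 = -551/55 + 19*N/110)
H(X) + 672 = (-551/55 + (19/110)*55) + 672 = (-551/55 + 19/2) + 672 = -57/110 + 672 = 73863/110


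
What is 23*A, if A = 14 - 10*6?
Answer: -1058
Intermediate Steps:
A = -46 (A = 14 - 60 = -46)
23*A = 23*(-46) = -1058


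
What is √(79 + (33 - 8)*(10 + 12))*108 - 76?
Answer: -76 + 108*√629 ≈ 2632.6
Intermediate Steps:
√(79 + (33 - 8)*(10 + 12))*108 - 76 = √(79 + 25*22)*108 - 76 = √(79 + 550)*108 - 76 = √629*108 - 76 = 108*√629 - 76 = -76 + 108*√629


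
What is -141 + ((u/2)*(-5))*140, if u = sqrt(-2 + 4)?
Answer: -141 - 350*sqrt(2) ≈ -635.97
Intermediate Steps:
u = sqrt(2) ≈ 1.4142
-141 + ((u/2)*(-5))*140 = -141 + ((sqrt(2)/2)*(-5))*140 = -141 - 5*sqrt(2)/2*140 = -141 - 350*sqrt(2)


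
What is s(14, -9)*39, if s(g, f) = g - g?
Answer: 0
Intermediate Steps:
s(g, f) = 0
s(14, -9)*39 = 0*39 = 0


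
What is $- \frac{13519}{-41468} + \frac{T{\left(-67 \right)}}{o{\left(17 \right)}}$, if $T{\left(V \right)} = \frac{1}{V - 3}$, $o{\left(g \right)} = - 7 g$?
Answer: $\frac{8046767}{24673460} \approx 0.32613$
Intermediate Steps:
$T{\left(V \right)} = \frac{1}{-3 + V}$
$- \frac{13519}{-41468} + \frac{T{\left(-67 \right)}}{o{\left(17 \right)}} = - \frac{13519}{-41468} + \frac{1}{\left(-3 - 67\right) \left(\left(-7\right) 17\right)} = \left(-13519\right) \left(- \frac{1}{41468}\right) + \frac{1}{\left(-70\right) \left(-119\right)} = \frac{13519}{41468} - - \frac{1}{8330} = \frac{13519}{41468} + \frac{1}{8330} = \frac{8046767}{24673460}$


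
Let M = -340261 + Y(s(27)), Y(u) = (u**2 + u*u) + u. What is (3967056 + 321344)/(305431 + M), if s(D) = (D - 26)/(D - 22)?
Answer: -107210000/870743 ≈ -123.12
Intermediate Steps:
s(D) = (-26 + D)/(-22 + D)
Y(u) = u + 2*u**2 (Y(u) = (u**2 + u**2) + u = 2*u**2 + u = u + 2*u**2)
M = -8506518/25 (M = -340261 + ((-26 + 27)/(-22 + 27))*(1 + 2*((-26 + 27)/(-22 + 27))) = -340261 + (1/5)*(1 + 2*(1/5)) = -340261 + ((1/5)*1)*(1 + 2*((1/5)*1)) = -340261 + (1 + 2*(1/5))/5 = -340261 + (1 + 2/5)/5 = -340261 + (1/5)*(7/5) = -340261 + 7/25 = -8506518/25 ≈ -3.4026e+5)
(3967056 + 321344)/(305431 + M) = (3967056 + 321344)/(305431 - 8506518/25) = 4288400/(-870743/25) = 4288400*(-25/870743) = -107210000/870743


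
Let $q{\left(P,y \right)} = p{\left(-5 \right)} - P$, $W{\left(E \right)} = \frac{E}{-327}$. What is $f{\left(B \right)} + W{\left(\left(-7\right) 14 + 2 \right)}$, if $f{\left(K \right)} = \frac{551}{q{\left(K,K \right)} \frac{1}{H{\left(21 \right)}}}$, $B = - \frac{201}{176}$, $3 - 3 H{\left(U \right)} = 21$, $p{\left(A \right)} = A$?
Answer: $\frac{63444032}{74011} \approx 857.22$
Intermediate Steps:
$W{\left(E \right)} = - \frac{E}{327}$ ($W{\left(E \right)} = E \left(- \frac{1}{327}\right) = - \frac{E}{327}$)
$H{\left(U \right)} = -6$ ($H{\left(U \right)} = 1 - 7 = -6$)
$B = - \frac{201}{176}$ ($B = \left(-201\right) \frac{1}{176} = - \frac{201}{176} \approx -1.142$)
$q{\left(P,y \right)} = -5 - P$
$f{\left(K \right)} = \frac{551}{\frac{5}{6} + \frac{K}{6}}$ ($f{\left(K \right)} = \frac{551}{\left(-5 - K\right) \frac{1}{-6}} = \frac{551}{\left(-5 - K\right) \left(- \frac{1}{6}\right)} = \frac{551}{\frac{5}{6} + \frac{K}{6}}$)
$f{\left(B \right)} + W{\left(\left(-7\right) 14 + 2 \right)} = \frac{3306}{5 - \frac{201}{176}} - \frac{\left(-7\right) 14 + 2}{327} = \frac{3306}{\frac{679}{176}} - \frac{-98 + 2}{327} = 3306 \cdot \frac{176}{679} - - \frac{32}{109} = \frac{581856}{679} + \frac{32}{109} = \frac{63444032}{74011}$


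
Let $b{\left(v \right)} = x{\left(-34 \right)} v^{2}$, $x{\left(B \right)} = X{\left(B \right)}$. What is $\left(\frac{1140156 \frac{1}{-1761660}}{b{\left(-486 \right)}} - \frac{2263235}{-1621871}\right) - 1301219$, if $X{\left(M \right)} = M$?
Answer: $- \frac{602286802319817841847}{462864013069320} \approx -1.3012 \cdot 10^{6}$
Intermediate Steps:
$x{\left(B \right)} = B$
$b{\left(v \right)} = - 34 v^{2}$
$\left(\frac{1140156 \frac{1}{-1761660}}{b{\left(-486 \right)}} - \frac{2263235}{-1621871}\right) - 1301219 = \left(\frac{1140156 \frac{1}{-1761660}}{\left(-34\right) \left(-486\right)^{2}} - \frac{2263235}{-1621871}\right) - 1301219 = \left(\frac{1140156 \left(- \frac{1}{1761660}\right)}{\left(-34\right) 236196} - - \frac{2263235}{1621871}\right) - 1301219 = \left(- \frac{31671}{48935 \left(-8030664\right)} + \frac{2263235}{1621871}\right) - 1301219 = \left(\left(- \frac{31671}{48935}\right) \left(- \frac{1}{8030664}\right) + \frac{2263235}{1621871}\right) - 1301219 = \left(\frac{23}{285388920} + \frac{2263235}{1621871}\right) - 1301219 = \frac{645902229659233}{462864013069320} - 1301219 = - \frac{602286802319817841847}{462864013069320}$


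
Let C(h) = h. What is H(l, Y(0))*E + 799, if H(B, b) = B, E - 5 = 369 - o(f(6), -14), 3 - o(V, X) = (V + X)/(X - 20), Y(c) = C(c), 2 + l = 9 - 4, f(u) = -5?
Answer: 65065/34 ≈ 1913.7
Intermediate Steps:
l = 3 (l = -2 + (9 - 4) = -2 + 5 = 3)
Y(c) = c
o(V, X) = 3 - (V + X)/(-20 + X) (o(V, X) = 3 - (V + X)/(X - 20) = 3 - (V + X)/(-20 + X))
E = 12633/34 (E = 5 + (369 - (-60 - 1*(-5) + 2*(-14))/(-20 - 14)) = 5 + (369 - (-60 + 5 - 28)/(-34)) = 5 + (369 - (-1)*(-83)/34) = 5 + (369 - 1*83/34) = 5 + (369 - 83/34) = 5 + 12463/34 = 12633/34 ≈ 371.56)
H(l, Y(0))*E + 799 = 3*(12633/34) + 799 = 37899/34 + 799 = 65065/34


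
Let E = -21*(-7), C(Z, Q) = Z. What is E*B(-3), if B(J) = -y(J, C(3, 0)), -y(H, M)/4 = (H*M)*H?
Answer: 15876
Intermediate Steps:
y(H, M) = -4*M*H² (y(H, M) = -4*H*M*H = -4*M*H²)
E = 147
B(J) = 12*J² (B(J) = -(-4)*3*J² = -(-12)*J² = 12*J²)
E*B(-3) = 147*(12*(-3)²) = 147*(12*9) = 147*108 = 15876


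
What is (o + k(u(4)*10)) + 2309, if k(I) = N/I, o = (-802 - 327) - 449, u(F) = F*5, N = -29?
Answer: 146171/200 ≈ 730.86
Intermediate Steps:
u(F) = 5*F
o = -1578 (o = -1129 - 449 = -1578)
k(I) = -29/I
(o + k(u(4)*10)) + 2309 = (-1578 - 29/((5*4)*10)) + 2309 = (-1578 - 29/(20*10)) + 2309 = (-1578 - 29/200) + 2309 = -315629/200 + 2309 = 146171/200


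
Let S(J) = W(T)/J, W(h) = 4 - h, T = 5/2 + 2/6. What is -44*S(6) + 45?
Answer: 328/9 ≈ 36.444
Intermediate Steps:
T = 17/6 (T = 5*(½) + 2*(⅙) = 5/2 + ⅓ = 17/6 ≈ 2.8333)
S(J) = 7/(6*J) (S(J) = (4 - 1*17/6)/J = (4 - 17/6)/J = 7/(6*J))
-44*S(6) + 45 = -154/(3*6) + 45 = -44*7/36 + 45 = -77/9 + 45 = 328/9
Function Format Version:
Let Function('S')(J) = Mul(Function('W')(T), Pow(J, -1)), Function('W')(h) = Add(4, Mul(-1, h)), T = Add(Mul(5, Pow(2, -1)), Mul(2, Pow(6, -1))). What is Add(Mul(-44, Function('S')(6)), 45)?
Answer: Rational(328, 9) ≈ 36.444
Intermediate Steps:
T = Rational(17, 6) (T = Add(Mul(5, Rational(1, 2)), Mul(2, Rational(1, 6))) = Add(Rational(5, 2), Rational(1, 3)) = Rational(17, 6) ≈ 2.8333)
Function('S')(J) = Mul(Rational(7, 6), Pow(J, -1)) (Function('S')(J) = Mul(Add(4, Mul(-1, Rational(17, 6))), Pow(J, -1)) = Mul(Add(4, Rational(-17, 6)), Pow(J, -1)) = Mul(Rational(7, 6), Pow(J, -1)))
Add(Mul(-44, Function('S')(6)), 45) = Add(Mul(-44, Mul(Rational(7, 6), Pow(6, -1))), 45) = Add(Mul(-44, Mul(Rational(7, 6), Rational(1, 6))), 45) = Add(Mul(-44, Rational(7, 36)), 45) = Add(Rational(-77, 9), 45) = Rational(328, 9)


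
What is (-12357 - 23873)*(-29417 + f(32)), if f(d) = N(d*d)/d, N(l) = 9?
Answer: 17052283525/16 ≈ 1.0658e+9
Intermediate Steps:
f(d) = 9/d
(-12357 - 23873)*(-29417 + f(32)) = (-12357 - 23873)*(-29417 + 9/32) = -36230*(-29417 + 9*(1/32)) = -36230*(-29417 + 9/32) = -36230*(-941335/32) = 17052283525/16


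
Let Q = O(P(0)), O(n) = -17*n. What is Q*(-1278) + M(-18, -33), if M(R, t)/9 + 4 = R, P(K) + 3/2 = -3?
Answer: -97965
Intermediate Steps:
P(K) = -9/2 (P(K) = -3/2 - 3 = -9/2)
M(R, t) = -36 + 9*R
Q = 153/2 (Q = -17*(-9/2) = 153/2 ≈ 76.500)
Q*(-1278) + M(-18, -33) = (153/2)*(-1278) + (-36 + 9*(-18)) = -97767 + (-36 - 162) = -97767 - 198 = -97965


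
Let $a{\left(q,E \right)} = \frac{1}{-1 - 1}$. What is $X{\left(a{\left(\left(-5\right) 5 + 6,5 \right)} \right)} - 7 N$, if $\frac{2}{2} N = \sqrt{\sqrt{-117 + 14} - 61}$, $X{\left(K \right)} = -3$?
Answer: $-3 - 7 \sqrt{-61 + i \sqrt{103}} \approx -7.5325 - 54.859 i$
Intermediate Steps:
$a{\left(q,E \right)} = - \frac{1}{2}$ ($a{\left(q,E \right)} = \frac{1}{-2} = - \frac{1}{2}$)
$N = \sqrt{-61 + i \sqrt{103}}$ ($N = \sqrt{\sqrt{-117 + 14} - 61} = \sqrt{\sqrt{-103} - 61} = \sqrt{i \sqrt{103} - 61} = \sqrt{-61 + i \sqrt{103}} \approx 0.6475 + 7.837 i$)
$X{\left(a{\left(\left(-5\right) 5 + 6,5 \right)} \right)} - 7 N = -3 - 7 \sqrt{-61 + i \sqrt{103}}$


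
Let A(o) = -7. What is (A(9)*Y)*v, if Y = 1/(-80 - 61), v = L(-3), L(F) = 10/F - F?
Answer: -7/423 ≈ -0.016548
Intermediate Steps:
L(F) = -F + 10/F
v = -⅓ (v = -1*(-3) + 10/(-3) = 3 + 10*(-⅓) = 3 - 10/3 = -⅓ ≈ -0.33333)
Y = -1/141 (Y = 1/(-141) = -1/141 ≈ -0.0070922)
(A(9)*Y)*v = -7*(-1/141)*(-⅓) = (7/141)*(-⅓) = -7/423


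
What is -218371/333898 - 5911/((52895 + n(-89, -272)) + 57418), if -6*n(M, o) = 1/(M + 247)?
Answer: -24707563760177/34917958656254 ≈ -0.70759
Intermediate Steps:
n(M, o) = -1/(6*(247 + M)) (n(M, o) = -1/(6*(M + 247)) = -1/(6*(247 + M)))
-218371/333898 - 5911/((52895 + n(-89, -272)) + 57418) = -218371/333898 - 5911/((52895 - 1/(1482 + 6*(-89))) + 57418) = -218371*1/333898 - 5911/((52895 - 1/(1482 - 534)) + 57418) = -218371/333898 - 5911/((52895 - 1/948) + 57418) = -218371/333898 - 5911/(50144459/948 + 57418) = -218371/333898 - 5911/104576723/948 = -218371/333898 - 5911*948/104576723 = -218371/333898 - 5603628/104576723 = -24707563760177/34917958656254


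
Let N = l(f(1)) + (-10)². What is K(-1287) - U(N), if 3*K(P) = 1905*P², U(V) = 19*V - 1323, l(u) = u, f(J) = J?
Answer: 1051793719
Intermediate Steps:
N = 101 (N = 1 + (-10)² = 1 + 100 = 101)
U(V) = -1323 + 19*V
K(P) = 635*P² (K(P) = (1905*P²)/3 = 635*P²)
K(-1287) - U(N) = 635*(-1287)² - (-1323 + 19*101) = 635*1656369 - (-1323 + 1919) = 1051794315 - 1*596 = 1051794315 - 596 = 1051793719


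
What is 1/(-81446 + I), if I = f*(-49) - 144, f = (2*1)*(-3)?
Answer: -1/81296 ≈ -1.2301e-5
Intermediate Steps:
f = -6 (f = 2*(-3) = -6)
I = 150 (I = -6*(-49) - 144 = 294 - 144 = 150)
1/(-81446 + I) = 1/(-81446 + 150) = 1/(-81296) = -1/81296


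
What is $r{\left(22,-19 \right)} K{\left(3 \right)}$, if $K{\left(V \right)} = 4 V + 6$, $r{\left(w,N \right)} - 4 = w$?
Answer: $468$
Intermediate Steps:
$r{\left(w,N \right)} = 4 + w$
$K{\left(V \right)} = 6 + 4 V$
$r{\left(22,-19 \right)} K{\left(3 \right)} = \left(4 + 22\right) \left(6 + 4 \cdot 3\right) = 26 \left(6 + 12\right) = 26 \cdot 18 = 468$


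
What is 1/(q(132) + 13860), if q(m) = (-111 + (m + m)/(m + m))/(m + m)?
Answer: 12/166315 ≈ 7.2152e-5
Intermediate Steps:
q(m) = -55/m (q(m) = (-111 + (2*m)/((2*m)))/((2*m)) = (-111 + (2*m)*(1/(2*m)))*(1/(2*m)) = (-111 + 1)*(1/(2*m)) = -55/m)
1/(q(132) + 13860) = 1/(-55/132 + 13860) = 1/(-55*1/132 + 13860) = 1/(-5/12 + 13860) = 1/(166315/12) = 12/166315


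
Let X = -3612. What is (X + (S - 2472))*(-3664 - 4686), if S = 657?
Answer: 45315450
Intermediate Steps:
(X + (S - 2472))*(-3664 - 4686) = (-3612 + (657 - 2472))*(-3664 - 4686) = (-3612 - 1815)*(-8350) = -5427*(-8350) = 45315450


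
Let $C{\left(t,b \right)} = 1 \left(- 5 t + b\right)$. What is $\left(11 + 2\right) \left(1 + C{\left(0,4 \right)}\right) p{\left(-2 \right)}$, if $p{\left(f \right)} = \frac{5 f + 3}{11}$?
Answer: $- \frac{455}{11} \approx -41.364$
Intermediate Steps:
$p{\left(f \right)} = \frac{3}{11} + \frac{5 f}{11}$ ($p{\left(f \right)} = \left(3 + 5 f\right) \frac{1}{11} = \frac{3}{11} + \frac{5 f}{11}$)
$C{\left(t,b \right)} = b - 5 t$ ($C{\left(t,b \right)} = 1 \left(b - 5 t\right) = b - 5 t$)
$\left(11 + 2\right) \left(1 + C{\left(0,4 \right)}\right) p{\left(-2 \right)} = \left(11 + 2\right) \left(1 + \left(4 - 0\right)\right) \left(\frac{3}{11} + \frac{5}{11} \left(-2\right)\right) = 13 \left(1 + \left(4 + 0\right)\right) \left(\frac{3}{11} - \frac{10}{11}\right) = 13 \left(1 + 4\right) \left(- \frac{7}{11}\right) = 13 \cdot 5 \left(- \frac{7}{11}\right) = 65 \left(- \frac{7}{11}\right) = - \frac{455}{11}$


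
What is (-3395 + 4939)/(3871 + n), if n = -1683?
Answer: 386/547 ≈ 0.70567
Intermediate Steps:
(-3395 + 4939)/(3871 + n) = (-3395 + 4939)/(3871 - 1683) = 1544/2188 = 1544*(1/2188) = 386/547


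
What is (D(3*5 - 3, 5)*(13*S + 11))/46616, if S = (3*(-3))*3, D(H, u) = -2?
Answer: 85/5827 ≈ 0.014587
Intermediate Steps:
S = -27 (S = -9*3 = -27)
(D(3*5 - 3, 5)*(13*S + 11))/46616 = -2*(13*(-27) + 11)/46616 = -2*(-351 + 11)*(1/46616) = -2*(-340)*(1/46616) = 680*(1/46616) = 85/5827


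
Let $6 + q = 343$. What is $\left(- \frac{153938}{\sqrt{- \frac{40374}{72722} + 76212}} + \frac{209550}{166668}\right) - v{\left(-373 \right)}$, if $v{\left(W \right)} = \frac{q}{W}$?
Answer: $\frac{22388211}{10361194} - \frac{153938 \sqrt{11195650256505}}{923708115} \approx -555.46$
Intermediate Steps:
$q = 337$ ($q = -6 + 343 = 337$)
$v{\left(W \right)} = \frac{337}{W}$
$\left(- \frac{153938}{\sqrt{- \frac{40374}{72722} + 76212}} + \frac{209550}{166668}\right) - v{\left(-373 \right)} = \left(- \frac{153938}{\sqrt{- \frac{40374}{72722} + 76212}} + \frac{209550}{166668}\right) - \frac{337}{-373} = \left(- \frac{153938}{\sqrt{\left(-40374\right) \frac{1}{72722} + 76212}} + 209550 \cdot \frac{1}{166668}\right) - 337 \left(- \frac{1}{373}\right) = \left(- \frac{153938}{\sqrt{- \frac{20187}{36361} + 76212}} + \frac{34925}{27778}\right) - - \frac{337}{373} = \left(- \frac{153938}{\sqrt{\frac{2771124345}{36361}}} + \frac{34925}{27778}\right) + \frac{337}{373} = \left(- \frac{153938}{\frac{3}{36361} \sqrt{11195650256505}} + \frac{34925}{27778}\right) + \frac{337}{373} = \left(- 153938 \frac{\sqrt{11195650256505}}{923708115} + \frac{34925}{27778}\right) + \frac{337}{373} = \left(- \frac{153938 \sqrt{11195650256505}}{923708115} + \frac{34925}{27778}\right) + \frac{337}{373} = \left(\frac{34925}{27778} - \frac{153938 \sqrt{11195650256505}}{923708115}\right) + \frac{337}{373} = \frac{22388211}{10361194} - \frac{153938 \sqrt{11195650256505}}{923708115}$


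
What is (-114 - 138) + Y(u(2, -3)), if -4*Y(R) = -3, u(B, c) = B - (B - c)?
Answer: -1005/4 ≈ -251.25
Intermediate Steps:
u(B, c) = c (u(B, c) = B + (c - B) = c)
Y(R) = ¾ (Y(R) = -¼*(-3) = ¾)
(-114 - 138) + Y(u(2, -3)) = (-114 - 138) + ¾ = -252 + ¾ = -1005/4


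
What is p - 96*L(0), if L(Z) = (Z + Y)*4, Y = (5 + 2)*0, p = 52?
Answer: 52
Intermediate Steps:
Y = 0 (Y = 7*0 = 0)
L(Z) = 4*Z (L(Z) = (Z + 0)*4 = Z*4 = 4*Z)
p - 96*L(0) = 52 - 384*0 = 52 - 96*0 = 52 + 0 = 52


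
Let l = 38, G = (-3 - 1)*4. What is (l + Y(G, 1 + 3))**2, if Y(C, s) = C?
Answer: 484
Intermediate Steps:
G = -16 (G = -4*4 = -16)
(l + Y(G, 1 + 3))**2 = (38 - 16)**2 = 22**2 = 484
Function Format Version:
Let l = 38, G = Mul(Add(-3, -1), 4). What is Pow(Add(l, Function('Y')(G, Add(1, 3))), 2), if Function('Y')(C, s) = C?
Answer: 484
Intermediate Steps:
G = -16 (G = Mul(-4, 4) = -16)
Pow(Add(l, Function('Y')(G, Add(1, 3))), 2) = Pow(Add(38, -16), 2) = Pow(22, 2) = 484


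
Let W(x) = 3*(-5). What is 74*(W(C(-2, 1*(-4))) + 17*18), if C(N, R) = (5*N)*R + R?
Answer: 21534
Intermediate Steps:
C(N, R) = R + 5*N*R (C(N, R) = 5*N*R + R = R + 5*N*R)
W(x) = -15
74*(W(C(-2, 1*(-4))) + 17*18) = 74*(-15 + 17*18) = 74*(-15 + 306) = 74*291 = 21534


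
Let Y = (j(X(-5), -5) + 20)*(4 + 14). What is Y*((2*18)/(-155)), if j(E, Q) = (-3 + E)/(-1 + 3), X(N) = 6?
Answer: -13932/155 ≈ -89.884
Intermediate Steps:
j(E, Q) = -3/2 + E/2 (j(E, Q) = (-3 + E)/2 = (-3 + E)*(½) = -3/2 + E/2)
Y = 387 (Y = ((-3/2 + (½)*6) + 20)*(4 + 14) = ((-3/2 + 3) + 20)*18 = (3/2 + 20)*18 = (43/2)*18 = 387)
Y*((2*18)/(-155)) = 387*((2*18)/(-155)) = 387*(36*(-1/155)) = 387*(-36/155) = -13932/155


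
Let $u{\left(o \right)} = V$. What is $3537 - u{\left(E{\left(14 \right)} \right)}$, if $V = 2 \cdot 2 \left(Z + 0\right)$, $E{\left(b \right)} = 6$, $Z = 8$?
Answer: $3505$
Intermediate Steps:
$V = 32$ ($V = 2 \cdot 2 \left(8 + 0\right) = 4 \cdot 8 = 32$)
$u{\left(o \right)} = 32$
$3537 - u{\left(E{\left(14 \right)} \right)} = 3537 - 32 = 3505$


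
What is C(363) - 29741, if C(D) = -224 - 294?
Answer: -30259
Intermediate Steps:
C(D) = -518
C(363) - 29741 = -518 - 29741 = -30259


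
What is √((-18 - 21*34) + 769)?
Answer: √37 ≈ 6.0828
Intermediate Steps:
√((-18 - 21*34) + 769) = √((-18 - 714) + 769) = √(-732 + 769) = √37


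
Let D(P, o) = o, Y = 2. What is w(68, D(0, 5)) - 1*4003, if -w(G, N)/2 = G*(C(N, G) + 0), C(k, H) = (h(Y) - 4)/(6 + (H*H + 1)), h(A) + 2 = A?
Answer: -18537349/4631 ≈ -4002.9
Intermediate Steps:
h(A) = -2 + A
C(k, H) = -4/(7 + H²) (C(k, H) = ((-2 + 2) - 4)/(6 + (H*H + 1)) = (0 - 4)/(6 + (H² + 1)) = -4/(6 + (1 + H²)) = -4/(7 + H²))
w(G, N) = 8*G/(7 + G²) (w(G, N) = -2*G*(-4/(7 + G²) + 0) = -2*G*(-4/(7 + G²)) = -(-8)*G/(7 + G²) = 8*G/(7 + G²))
w(68, D(0, 5)) - 1*4003 = 8*68/(7 + 68²) - 1*4003 = 8*68/(7 + 4624) - 4003 = 8*68/4631 - 4003 = 8*68*(1/4631) - 4003 = 544/4631 - 4003 = -18537349/4631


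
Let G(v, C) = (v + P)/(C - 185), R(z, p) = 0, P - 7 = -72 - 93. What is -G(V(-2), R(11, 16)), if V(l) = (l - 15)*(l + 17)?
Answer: -413/185 ≈ -2.2324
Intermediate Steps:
P = -158 (P = 7 + (-72 - 93) = 7 - 165 = -158)
V(l) = (-15 + l)*(17 + l)
G(v, C) = (-158 + v)/(-185 + C) (G(v, C) = (v - 158)/(C - 185) = (-158 + v)/(-185 + C))
-G(V(-2), R(11, 16)) = -(-158 + (-255 + (-2)² + 2*(-2)))/(-185 + 0) = -(-158 + (-255 + 4 - 4))/(-185) = -(-1)*(-158 - 255)/185 = -(-1)*(-413)/185 = -1*413/185 = -413/185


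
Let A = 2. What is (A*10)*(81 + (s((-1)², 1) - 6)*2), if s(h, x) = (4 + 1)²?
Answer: 2380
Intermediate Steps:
s(h, x) = 25 (s(h, x) = 5² = 25)
(A*10)*(81 + (s((-1)², 1) - 6)*2) = (2*10)*(81 + (25 - 6)*2) = 20*(81 + 19*2) = 20*(81 + 38) = 20*119 = 2380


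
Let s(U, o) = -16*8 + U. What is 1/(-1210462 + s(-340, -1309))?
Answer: -1/1210930 ≈ -8.2581e-7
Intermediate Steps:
s(U, o) = -128 + U
1/(-1210462 + s(-340, -1309)) = 1/(-1210462 + (-128 - 340)) = 1/(-1210462 - 468) = 1/(-1210930) = -1/1210930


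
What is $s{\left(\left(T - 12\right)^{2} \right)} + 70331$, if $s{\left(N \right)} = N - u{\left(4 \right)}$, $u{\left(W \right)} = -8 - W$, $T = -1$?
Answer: $70512$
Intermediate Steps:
$s{\left(N \right)} = 12 + N$ ($s{\left(N \right)} = N - \left(-8 - 4\right) = N - -12 = N + 12 = 12 + N$)
$s{\left(\left(T - 12\right)^{2} \right)} + 70331 = \left(12 + \left(-1 - 12\right)^{2}\right) + 70331 = \left(12 + \left(-13\right)^{2}\right) + 70331 = \left(12 + 169\right) + 70331 = 181 + 70331 = 70512$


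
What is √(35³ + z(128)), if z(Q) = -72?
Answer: √42803 ≈ 206.89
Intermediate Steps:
√(35³ + z(128)) = √(35³ - 72) = √(42875 - 72) = √42803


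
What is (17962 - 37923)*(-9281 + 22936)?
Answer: -272567455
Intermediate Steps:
(17962 - 37923)*(-9281 + 22936) = -19961*13655 = -272567455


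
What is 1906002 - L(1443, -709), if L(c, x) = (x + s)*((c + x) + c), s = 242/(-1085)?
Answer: 534746987/155 ≈ 3.4500e+6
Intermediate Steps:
s = -242/1085 (s = 242*(-1/1085) = -242/1085 ≈ -0.22304)
L(c, x) = (-242/1085 + x)*(x + 2*c) (L(c, x) = (x - 242/1085)*((c + x) + c) = (-242/1085 + x)*(x + 2*c))
1906002 - L(1443, -709) = 1906002 - ((-709)² - 484/1085*1443 - 242/1085*(-709) + 2*1443*(-709)) = 1906002 - (502681 - 698412/1085 + 171578/1085 - 2046174) = 1906002 - 1*(-239316677/155) = 1906002 + 239316677/155 = 534746987/155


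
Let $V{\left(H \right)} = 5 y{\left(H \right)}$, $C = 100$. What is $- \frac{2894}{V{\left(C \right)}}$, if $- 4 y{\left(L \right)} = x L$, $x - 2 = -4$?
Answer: $- \frac{1447}{125} \approx -11.576$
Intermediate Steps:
$x = -2$ ($x = 2 - 4 = -2$)
$y{\left(L \right)} = \frac{L}{2}$ ($y{\left(L \right)} = - \frac{\left(-2\right) L}{4} = \frac{L}{2}$)
$V{\left(H \right)} = \frac{5 H}{2}$ ($V{\left(H \right)} = 5 \frac{H}{2} = \frac{5 H}{2}$)
$- \frac{2894}{V{\left(C \right)}} = - \frac{2894}{\frac{5}{2} \cdot 100} = - \frac{2894}{250} = \left(-2894\right) \frac{1}{250} = - \frac{1447}{125}$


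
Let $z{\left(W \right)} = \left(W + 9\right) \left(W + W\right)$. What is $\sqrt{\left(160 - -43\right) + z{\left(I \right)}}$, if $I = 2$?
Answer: $\sqrt{247} \approx 15.716$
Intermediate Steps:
$z{\left(W \right)} = 2 W \left(9 + W\right)$ ($z{\left(W \right)} = \left(9 + W\right) 2 W = 2 W \left(9 + W\right)$)
$\sqrt{\left(160 - -43\right) + z{\left(I \right)}} = \sqrt{\left(160 - -43\right) + 2 \cdot 2 \left(9 + 2\right)} = \sqrt{\left(160 + 43\right) + 2 \cdot 2 \cdot 11} = \sqrt{203 + 44} = \sqrt{247}$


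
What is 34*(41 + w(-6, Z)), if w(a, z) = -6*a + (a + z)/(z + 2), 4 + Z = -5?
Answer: 18836/7 ≈ 2690.9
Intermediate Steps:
Z = -9 (Z = -4 - 5 = -9)
w(a, z) = -6*a + (a + z)/(2 + z)
34*(41 + w(-6, Z)) = 34*(41 + (-9 - 11*(-6) - 6*(-6)*(-9))/(2 - 9)) = 34*(41 + (-9 + 66 - 324)/(-7)) = 34*(41 - ⅐*(-267)) = 34*(41 + 267/7) = 34*(554/7) = 18836/7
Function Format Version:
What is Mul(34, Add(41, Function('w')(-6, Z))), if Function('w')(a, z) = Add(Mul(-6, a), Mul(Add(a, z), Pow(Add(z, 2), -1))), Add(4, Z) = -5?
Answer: Rational(18836, 7) ≈ 2690.9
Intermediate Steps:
Z = -9 (Z = Add(-4, -5) = -9)
Function('w')(a, z) = Add(Mul(-6, a), Mul(Pow(Add(2, z), -1), Add(a, z))) (Function('w')(a, z) = Add(Mul(-6, a), Mul(Add(a, z), Pow(Add(2, z), -1))) = Add(Mul(-6, a), Mul(Pow(Add(2, z), -1), Add(a, z))))
Mul(34, Add(41, Function('w')(-6, Z))) = Mul(34, Add(41, Mul(Pow(Add(2, -9), -1), Add(-9, Mul(-11, -6), Mul(-6, -6, -9))))) = Mul(34, Add(41, Mul(Pow(-7, -1), Add(-9, 66, -324)))) = Mul(34, Add(41, Mul(Rational(-1, 7), -267))) = Mul(34, Add(41, Rational(267, 7))) = Mul(34, Rational(554, 7)) = Rational(18836, 7)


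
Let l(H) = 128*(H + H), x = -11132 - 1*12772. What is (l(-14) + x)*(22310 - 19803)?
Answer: -68912416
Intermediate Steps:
x = -23904 (x = -11132 - 12772 = -23904)
l(H) = 256*H (l(H) = 128*(2*H) = 256*H)
(l(-14) + x)*(22310 - 19803) = (256*(-14) - 23904)*(22310 - 19803) = (-3584 - 23904)*2507 = -27488*2507 = -68912416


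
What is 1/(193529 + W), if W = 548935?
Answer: 1/742464 ≈ 1.3469e-6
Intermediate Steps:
1/(193529 + W) = 1/(193529 + 548935) = 1/742464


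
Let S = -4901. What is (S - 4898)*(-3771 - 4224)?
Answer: 78343005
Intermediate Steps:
(S - 4898)*(-3771 - 4224) = (-4901 - 4898)*(-3771 - 4224) = -9799*(-7995) = 78343005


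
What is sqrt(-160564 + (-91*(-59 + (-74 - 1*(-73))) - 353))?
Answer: 3*I*sqrt(17273) ≈ 394.28*I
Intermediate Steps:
sqrt(-160564 + (-91*(-59 + (-74 - 1*(-73))) - 353)) = sqrt(-160564 + (-91*(-59 + (-74 + 73)) - 353)) = sqrt(-160564 + (-91*(-59 - 1) - 353)) = sqrt(-160564 + (-91*(-60) - 353)) = sqrt(-160564 + (5460 - 353)) = sqrt(-160564 + 5107) = sqrt(-155457) = 3*I*sqrt(17273)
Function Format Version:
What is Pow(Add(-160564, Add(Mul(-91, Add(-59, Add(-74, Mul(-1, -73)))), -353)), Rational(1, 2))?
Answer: Mul(3, I, Pow(17273, Rational(1, 2))) ≈ Mul(394.28, I)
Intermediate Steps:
Pow(Add(-160564, Add(Mul(-91, Add(-59, Add(-74, Mul(-1, -73)))), -353)), Rational(1, 2)) = Pow(Add(-160564, Add(Mul(-91, Add(-59, Add(-74, 73))), -353)), Rational(1, 2)) = Pow(Add(-160564, Add(Mul(-91, Add(-59, -1)), -353)), Rational(1, 2)) = Pow(Add(-160564, Add(Mul(-91, -60), -353)), Rational(1, 2)) = Pow(Add(-160564, Add(5460, -353)), Rational(1, 2)) = Pow(Add(-160564, 5107), Rational(1, 2)) = Pow(-155457, Rational(1, 2)) = Mul(3, I, Pow(17273, Rational(1, 2)))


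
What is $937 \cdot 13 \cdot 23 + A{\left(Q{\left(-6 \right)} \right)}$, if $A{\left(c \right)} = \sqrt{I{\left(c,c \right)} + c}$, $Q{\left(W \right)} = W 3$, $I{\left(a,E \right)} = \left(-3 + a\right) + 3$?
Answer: $280163 + 6 i \approx 2.8016 \cdot 10^{5} + 6.0 i$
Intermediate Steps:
$I{\left(a,E \right)} = a$
$Q{\left(W \right)} = 3 W$
$A{\left(c \right)} = \sqrt{2} \sqrt{c}$ ($A{\left(c \right)} = \sqrt{c + c} = \sqrt{2 c} = \sqrt{2} \sqrt{c}$)
$937 \cdot 13 \cdot 23 + A{\left(Q{\left(-6 \right)} \right)} = 937 \cdot 13 \cdot 23 + \sqrt{2} \sqrt{3 \left(-6\right)} = 937 \cdot 299 + \sqrt{2} \sqrt{-18} = 280163 + \sqrt{2} \cdot 3 i \sqrt{2} = 280163 + 6 i$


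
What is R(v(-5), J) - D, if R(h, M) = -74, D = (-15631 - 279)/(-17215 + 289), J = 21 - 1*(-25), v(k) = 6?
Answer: -634217/8463 ≈ -74.940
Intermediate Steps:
J = 46 (J = 21 + 25 = 46)
D = 7955/8463 (D = -15910/(-16926) = -15910*(-1/16926) = 7955/8463 ≈ 0.93997)
R(v(-5), J) - D = -74 - 1*7955/8463 = -74 - 7955/8463 = -634217/8463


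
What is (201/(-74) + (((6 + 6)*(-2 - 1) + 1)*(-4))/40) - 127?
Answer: -4670/37 ≈ -126.22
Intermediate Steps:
(201/(-74) + (((6 + 6)*(-2 - 1) + 1)*(-4))/40) - 127 = (201*(-1/74) + ((12*(-3) + 1)*(-4))*(1/40)) - 127 = (-201/74 + ((-36 + 1)*(-4))*(1/40)) - 127 = (-201/74 - 35*(-4)*(1/40)) - 127 = (-201/74 + 140*(1/40)) - 127 = (-201/74 + 7/2) - 127 = 29/37 - 127 = -4670/37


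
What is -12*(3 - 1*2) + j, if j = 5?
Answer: -7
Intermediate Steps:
-12*(3 - 1*2) + j = -12*(3 - 1*2) + 5 = -12*(3 - 2) + 5 = -12*1 + 5 = -12 + 5 = -7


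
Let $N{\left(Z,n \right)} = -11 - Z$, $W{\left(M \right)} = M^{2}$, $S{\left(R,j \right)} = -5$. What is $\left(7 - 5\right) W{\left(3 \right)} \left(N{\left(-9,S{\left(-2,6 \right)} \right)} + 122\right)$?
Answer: $2160$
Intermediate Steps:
$\left(7 - 5\right) W{\left(3 \right)} \left(N{\left(-9,S{\left(-2,6 \right)} \right)} + 122\right) = \left(7 - 5\right) 3^{2} \left(\left(-11 - -9\right) + 122\right) = 2 \cdot 9 \left(\left(-11 + 9\right) + 122\right) = 18 \left(-2 + 122\right) = 18 \cdot 120 = 2160$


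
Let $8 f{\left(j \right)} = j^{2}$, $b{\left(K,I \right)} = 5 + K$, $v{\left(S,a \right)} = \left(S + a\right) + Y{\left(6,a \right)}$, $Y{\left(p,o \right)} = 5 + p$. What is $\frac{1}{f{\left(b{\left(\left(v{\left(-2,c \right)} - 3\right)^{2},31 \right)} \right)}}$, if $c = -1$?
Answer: $\frac{2}{225} \approx 0.0088889$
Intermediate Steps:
$v{\left(S,a \right)} = 11 + S + a$ ($v{\left(S,a \right)} = \left(S + a\right) + \left(5 + 6\right) = \left(S + a\right) + 11 = 11 + S + a$)
$f{\left(j \right)} = \frac{j^{2}}{8}$
$\frac{1}{f{\left(b{\left(\left(v{\left(-2,c \right)} - 3\right)^{2},31 \right)} \right)}} = \frac{1}{\frac{1}{8} \left(5 + \left(\left(11 - 2 - 1\right) - 3\right)^{2}\right)^{2}} = \frac{1}{\frac{1}{8} \left(5 + \left(8 - 3\right)^{2}\right)^{2}} = \frac{1}{\frac{1}{8} \left(5 + 5^{2}\right)^{2}} = \frac{1}{\frac{1}{8} \left(5 + 25\right)^{2}} = \frac{1}{\frac{1}{8} \cdot 30^{2}} = \frac{1}{\frac{1}{8} \cdot 900} = \frac{1}{\frac{225}{2}} = \frac{2}{225}$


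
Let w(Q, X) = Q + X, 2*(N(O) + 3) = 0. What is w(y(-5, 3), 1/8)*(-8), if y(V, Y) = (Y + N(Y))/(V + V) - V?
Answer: -41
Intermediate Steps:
N(O) = -3 (N(O) = -3 + (1/2)*0 = -3 + 0 = -3)
y(V, Y) = -V + (-3 + Y)/(2*V) (y(V, Y) = (Y - 3)/(V + V) - V = (-3 + Y)/((2*V)) - V = (-3 + Y)*(1/(2*V)) - V = (-3 + Y)/(2*V) - V = -V + (-3 + Y)/(2*V))
w(y(-5, 3), 1/8)*(-8) = ((1/2)*(-3 + 3 - 2*(-5)**2)/(-5) + 1/8)*(-8) = ((1/2)*(-1/5)*(-3 + 3 - 2*25) + 1/8)*(-8) = ((1/2)*(-1/5)*(-3 + 3 - 50) + 1/8)*(-8) = ((1/2)*(-1/5)*(-50) + 1/8)*(-8) = (5 + 1/8)*(-8) = (41/8)*(-8) = -41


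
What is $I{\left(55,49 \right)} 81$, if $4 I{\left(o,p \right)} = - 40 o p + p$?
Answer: $- \frac{8727831}{4} \approx -2.182 \cdot 10^{6}$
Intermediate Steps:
$I{\left(o,p \right)} = \frac{p}{4} - 10 o p$ ($I{\left(o,p \right)} = \frac{- 40 o p + p}{4} = \frac{p - 40 o p}{4} = \frac{p}{4} - 10 o p$)
$I{\left(55,49 \right)} 81 = \frac{1}{4} \cdot 49 \left(1 - 2200\right) 81 = \frac{1}{4} \cdot 49 \left(-2199\right) 81 = \left(- \frac{107751}{4}\right) 81 = - \frac{8727831}{4}$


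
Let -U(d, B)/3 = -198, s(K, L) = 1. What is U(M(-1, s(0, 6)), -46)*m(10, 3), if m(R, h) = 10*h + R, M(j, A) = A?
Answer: 23760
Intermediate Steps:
m(R, h) = R + 10*h
U(d, B) = 594 (U(d, B) = -3*(-198) = 594)
U(M(-1, s(0, 6)), -46)*m(10, 3) = 594*(10 + 10*3) = 594*(10 + 30) = 594*40 = 23760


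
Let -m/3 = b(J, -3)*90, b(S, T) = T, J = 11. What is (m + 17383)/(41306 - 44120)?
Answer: -2599/402 ≈ -6.4652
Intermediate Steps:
m = 810 (m = -(-9)*90 = -3*(-270) = 810)
(m + 17383)/(41306 - 44120) = (810 + 17383)/(41306 - 44120) = 18193/(-2814) = 18193*(-1/2814) = -2599/402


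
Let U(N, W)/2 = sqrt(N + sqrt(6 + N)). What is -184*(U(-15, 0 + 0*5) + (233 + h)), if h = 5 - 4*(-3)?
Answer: -46000 - 368*sqrt(-15 + 3*I) ≈ -46142.0 - 1432.3*I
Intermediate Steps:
h = 17 (h = 5 + 12 = 17)
U(N, W) = 2*sqrt(N + sqrt(6 + N))
-184*(U(-15, 0 + 0*5) + (233 + h)) = -184*(2*sqrt(-15 + sqrt(6 - 15)) + (233 + 17)) = -184*(2*sqrt(-15 + sqrt(-9)) + 250) = -184*(2*sqrt(-15 + 3*I) + 250) = -184*(250 + 2*sqrt(-15 + 3*I)) = -46000 - 368*sqrt(-15 + 3*I)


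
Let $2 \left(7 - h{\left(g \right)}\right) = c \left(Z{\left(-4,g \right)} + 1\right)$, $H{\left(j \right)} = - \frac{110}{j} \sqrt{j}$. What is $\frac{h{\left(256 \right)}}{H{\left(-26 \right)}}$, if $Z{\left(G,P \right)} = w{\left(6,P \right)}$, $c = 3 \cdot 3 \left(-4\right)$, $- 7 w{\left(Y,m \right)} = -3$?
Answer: $- \frac{229 i \sqrt{26}}{770} \approx - 1.5165 i$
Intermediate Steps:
$w{\left(Y,m \right)} = \frac{3}{7}$ ($w{\left(Y,m \right)} = \left(- \frac{1}{7}\right) \left(-3\right) = \frac{3}{7}$)
$c = -36$ ($c = 9 \left(-4\right) = -36$)
$Z{\left(G,P \right)} = \frac{3}{7}$
$H{\left(j \right)} = - \frac{110}{\sqrt{j}}$
$h{\left(g \right)} = \frac{229}{7}$ ($h{\left(g \right)} = 7 - \frac{\left(-36\right) \left(\frac{3}{7} + 1\right)}{2} = 7 - \frac{\left(-36\right) \frac{10}{7}}{2} = 7 - - \frac{180}{7} = 7 + \frac{180}{7} = \frac{229}{7}$)
$\frac{h{\left(256 \right)}}{H{\left(-26 \right)}} = \frac{229}{7 \left(- \frac{110}{i \sqrt{26}}\right)} = \frac{229}{7 \left(- 110 \left(- \frac{i \sqrt{26}}{26}\right)\right)} = \frac{229}{7 \frac{55 i \sqrt{26}}{13}} = \frac{229 \left(- \frac{i \sqrt{26}}{110}\right)}{7} = - \frac{229 i \sqrt{26}}{770}$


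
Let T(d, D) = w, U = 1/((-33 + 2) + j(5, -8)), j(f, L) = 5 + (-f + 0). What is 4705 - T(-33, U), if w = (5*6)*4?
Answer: 4585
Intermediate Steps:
j(f, L) = 5 - f
U = -1/31 (U = 1/((-33 + 2) + (5 - 1*5)) = 1/(-31 + (5 - 5)) = 1/(-31 + 0) = 1/(-31) = -1/31 ≈ -0.032258)
w = 120 (w = 30*4 = 120)
T(d, D) = 120
4705 - T(-33, U) = 4705 - 1*120 = 4705 - 120 = 4585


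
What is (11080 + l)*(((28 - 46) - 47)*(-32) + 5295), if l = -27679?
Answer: -122417625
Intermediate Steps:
(11080 + l)*(((28 - 46) - 47)*(-32) + 5295) = (11080 - 27679)*(((28 - 46) - 47)*(-32) + 5295) = -16599*((-18 - 47)*(-32) + 5295) = -16599*(-65*(-32) + 5295) = -16599*(2080 + 5295) = -16599*7375 = -122417625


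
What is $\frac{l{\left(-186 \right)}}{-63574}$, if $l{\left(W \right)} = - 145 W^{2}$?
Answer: $\frac{2508210}{31787} \approx 78.907$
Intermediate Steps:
$\frac{l{\left(-186 \right)}}{-63574} = \frac{\left(-145\right) \left(-186\right)^{2}}{-63574} = \left(-145\right) 34596 \left(- \frac{1}{63574}\right) = \left(-5016420\right) \left(- \frac{1}{63574}\right) = \frac{2508210}{31787}$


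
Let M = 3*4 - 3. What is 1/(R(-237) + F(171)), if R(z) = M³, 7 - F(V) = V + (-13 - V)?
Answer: 1/749 ≈ 0.0013351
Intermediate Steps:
F(V) = 20 (F(V) = 7 - (V + (-13 - V)) = 7 - 1*(-13) = 7 + 13 = 20)
M = 9 (M = 12 - 3 = 9)
R(z) = 729 (R(z) = 9³ = 729)
1/(R(-237) + F(171)) = 1/(729 + 20) = 1/749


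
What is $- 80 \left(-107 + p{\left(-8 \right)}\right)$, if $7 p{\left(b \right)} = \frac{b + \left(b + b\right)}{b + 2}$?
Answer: $\frac{59600}{7} \approx 8514.3$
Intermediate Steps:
$p{\left(b \right)} = \frac{3 b}{7 \left(2 + b\right)}$ ($p{\left(b \right)} = \frac{\left(b + \left(b + b\right)\right) \frac{1}{b + 2}}{7} = \frac{\left(b + 2 b\right) \frac{1}{2 + b}}{7} = \frac{3 b \frac{1}{2 + b}}{7} = \frac{3 b}{7 \left(2 + b\right)}$)
$- 80 \left(-107 + p{\left(-8 \right)}\right) = - 80 \left(-107 + \frac{3}{7} \left(-8\right) \frac{1}{2 - 8}\right) = - 80 \left(-107 + \frac{3}{7} \left(-8\right) \frac{1}{-6}\right) = - 80 \left(-107 + \frac{3}{7} \left(-8\right) \left(- \frac{1}{6}\right)\right) = - 80 \left(-107 + \frac{4}{7}\right) = \left(-80\right) \left(- \frac{745}{7}\right) = \frac{59600}{7}$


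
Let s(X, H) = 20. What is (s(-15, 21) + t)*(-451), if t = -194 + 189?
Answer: -6765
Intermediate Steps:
t = -5
(s(-15, 21) + t)*(-451) = (20 - 5)*(-451) = 15*(-451) = -6765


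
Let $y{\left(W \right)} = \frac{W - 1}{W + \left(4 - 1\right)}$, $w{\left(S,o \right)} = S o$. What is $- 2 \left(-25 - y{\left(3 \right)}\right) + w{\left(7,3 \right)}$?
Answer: $\frac{215}{3} \approx 71.667$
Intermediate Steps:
$y{\left(W \right)} = \frac{-1 + W}{3 + W}$ ($y{\left(W \right)} = \frac{-1 + W}{W + 3} = \frac{-1 + W}{3 + W}$)
$- 2 \left(-25 - y{\left(3 \right)}\right) + w{\left(7,3 \right)} = - 2 \left(-25 - \frac{-1 + 3}{3 + 3}\right) + 7 \cdot 3 = - 2 \left(-25 - \frac{1}{6} \cdot 2\right) + 21 = - 2 \left(-25 - \frac{1}{3}\right) + 21 = \left(-2\right) \left(- \frac{76}{3}\right) + 21 = \frac{152}{3} + 21 = \frac{215}{3}$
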